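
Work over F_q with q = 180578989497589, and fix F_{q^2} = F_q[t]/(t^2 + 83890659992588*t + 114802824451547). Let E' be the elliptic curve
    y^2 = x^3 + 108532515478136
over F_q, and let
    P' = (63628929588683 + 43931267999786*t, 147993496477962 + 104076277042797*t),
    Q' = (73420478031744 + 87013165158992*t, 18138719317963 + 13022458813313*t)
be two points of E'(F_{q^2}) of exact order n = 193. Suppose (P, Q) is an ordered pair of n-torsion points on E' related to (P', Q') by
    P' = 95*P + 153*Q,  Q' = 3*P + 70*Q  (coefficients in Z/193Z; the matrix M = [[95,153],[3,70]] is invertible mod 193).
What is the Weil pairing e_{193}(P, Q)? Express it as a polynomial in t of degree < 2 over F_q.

63062086266 + 38480273205248*t

Since e_{193}(P,P)=e_{193}(Q,Q)=1 and e_{193}(Q,P)=e_{193}(P,Q)^{-1}, expanding e_{193}(95*P + 153*Q,3*P + 70*Q) leaves e(P,Q)^det(M).
det M = 95*70 - 153*3 = 6191 = 15 (mod 193); 15^{-1} = 103 (mod 193).
Build f_{193,P'} and f_{193,Q'} via the 8-bit ladder of 193=11000001_2; evaluate at shifted divisors; quotient in F_{180578989497589^2}.
Miller gives e_{193}(P',Q') = 68629003852655 + 58994022350079*t in F_{180578989497589^2}.
Hence e(P,Q) = 63062086266 + 38480273205248*t in F_{180578989497589^2}^*.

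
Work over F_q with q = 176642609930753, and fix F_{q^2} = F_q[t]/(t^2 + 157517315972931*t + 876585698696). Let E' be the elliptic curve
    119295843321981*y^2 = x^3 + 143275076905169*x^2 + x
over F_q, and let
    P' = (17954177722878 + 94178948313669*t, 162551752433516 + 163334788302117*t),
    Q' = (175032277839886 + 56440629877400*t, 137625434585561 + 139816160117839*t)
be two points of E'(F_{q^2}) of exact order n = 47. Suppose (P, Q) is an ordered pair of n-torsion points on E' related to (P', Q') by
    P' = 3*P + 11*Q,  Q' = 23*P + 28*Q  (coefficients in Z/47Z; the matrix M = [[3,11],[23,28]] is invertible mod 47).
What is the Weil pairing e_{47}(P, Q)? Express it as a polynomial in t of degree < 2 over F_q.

49874412705108 + 62636750659387*t

Under M = [[3,11],[23,28]] in GL_2(Z/47), e_{47}(P',Q') = e_{47}(P,Q)^(3*28-11*23 mod 47).
det M = 3*28 - 11*23 = -169 = 19 (mod 47); 19^{-1} = 5 (mod 47).
Set x_W=79177420635204*u+23896462757671, y_W=79177420635204*v; then E': y_W^2=x_W^3+132808957311017*x_W+65737399261562.
Run Miller on y^2=x^3+132808957311017*x+65737399261562 over F_{176642609930753}: ladder 101111 (6 bits); e = f_P(D_Q)/f_Q(D_P).
e_{47}(P',Q') = 58386666617639 + 50781874031951*t.
Thus e_{47}(P,Q) = 49874412705108 + 62636750659387*t.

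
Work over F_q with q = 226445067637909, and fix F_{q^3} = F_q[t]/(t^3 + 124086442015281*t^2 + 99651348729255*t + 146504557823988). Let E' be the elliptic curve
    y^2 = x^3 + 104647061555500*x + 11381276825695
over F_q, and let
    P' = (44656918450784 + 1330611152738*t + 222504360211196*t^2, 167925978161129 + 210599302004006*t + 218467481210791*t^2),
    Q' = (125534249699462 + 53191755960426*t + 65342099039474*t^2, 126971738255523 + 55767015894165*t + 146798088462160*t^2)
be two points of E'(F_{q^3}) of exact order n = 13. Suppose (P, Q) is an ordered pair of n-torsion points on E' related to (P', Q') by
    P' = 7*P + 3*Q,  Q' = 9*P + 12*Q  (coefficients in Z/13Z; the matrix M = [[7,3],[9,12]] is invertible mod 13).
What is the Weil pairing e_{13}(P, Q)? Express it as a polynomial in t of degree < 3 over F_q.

2842843452627 + 15225442036235*t + 9120623360583*t^2

Under M = [[7,3],[9,12]] in GL_2(Z/13), e_{13}(P',Q') = e_{13}(P,Q)^(7*12-3*9 mod 13).
Hence e(P,Q) = e(P',Q')^{8} where 8 = 5^{-1} mod 13.
n = 13 = (1101)_2 (4 bits, wt 3); accumulate f_{13,P'}(Q'+S)/f_{13,P'}(S) along the 3-step ladder.
Miller gives e_{13}(P',Q') = 147533003433098 + 21719231163385*t + 199417950156336*t^2 in F_{226445067637909^3}.
Hence e(P,Q) = 2842843452627 + 15225442036235*t + 9120623360583*t^2 in F_{226445067637909^3}^*.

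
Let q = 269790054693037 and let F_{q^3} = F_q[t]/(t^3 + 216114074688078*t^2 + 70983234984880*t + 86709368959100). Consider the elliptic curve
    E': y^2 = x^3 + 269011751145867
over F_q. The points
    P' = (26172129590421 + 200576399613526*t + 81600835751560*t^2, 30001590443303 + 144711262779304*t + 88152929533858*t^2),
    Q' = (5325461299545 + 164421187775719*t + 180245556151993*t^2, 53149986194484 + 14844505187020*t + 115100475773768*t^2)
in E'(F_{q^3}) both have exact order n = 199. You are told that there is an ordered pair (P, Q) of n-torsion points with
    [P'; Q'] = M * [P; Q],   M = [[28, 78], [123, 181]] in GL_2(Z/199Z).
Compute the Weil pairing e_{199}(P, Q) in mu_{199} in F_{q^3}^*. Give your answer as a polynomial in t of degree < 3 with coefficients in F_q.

66834201990207 + 97020891225116*t + 104033973956848*t^2

e_{199}(aP+bQ,cP+dQ) = e_{199}(P,Q)^(ad-bc); with (a,b,c,d)=(28,78,123,181) this gives the det-199 law.
det(M) mod 199 = 51; its inverse in (Z/199)^* is 160 (check: 51*160 mod 199 = 1).
Run Miller on y^2=x^3+269011751145867 over F_{269790054693037}: ladder 11000111 (8 bits); e = f_P(D_Q)/f_Q(D_P).
f_P(D_Q)/f_Q(D_P) = 41989093637733 + 268693932359283*t + 113643499504627*t^2.
Finally e_{199}(P,Q) = 66834201990207 + 97020891225116*t + 104033973956848*t^2.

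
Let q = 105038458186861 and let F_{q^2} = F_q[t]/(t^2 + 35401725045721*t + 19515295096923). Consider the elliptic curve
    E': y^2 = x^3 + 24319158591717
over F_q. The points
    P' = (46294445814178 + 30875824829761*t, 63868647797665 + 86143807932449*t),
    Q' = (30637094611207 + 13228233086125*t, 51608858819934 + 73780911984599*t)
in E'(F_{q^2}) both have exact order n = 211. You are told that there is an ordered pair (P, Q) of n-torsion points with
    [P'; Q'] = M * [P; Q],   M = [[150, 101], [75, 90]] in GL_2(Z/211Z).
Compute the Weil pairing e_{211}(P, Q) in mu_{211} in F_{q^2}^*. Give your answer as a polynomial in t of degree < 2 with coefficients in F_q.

54058609959114 + 4309826361280*t

Under M = [[150,101],[75,90]] in GL_2(Z/211), e_{211}(P',Q') = e_{211}(P,Q)^(150*90-101*75 mod 211).
So e_{211}(P,Q) = e_{211}(P',Q')^{149}, since 17*149 = 1 mod 211.
Double-and-add over 11010011: 8-1 doublings, 5-1 additions; each step l_{T,T}/v_{2T} or l_{T,P'}/v at Q'+S for random S.
Result: e(P',Q') = 76159256702478 + 69753744973484*t.
Finally e_{211}(P,Q) = 54058609959114 + 4309826361280*t.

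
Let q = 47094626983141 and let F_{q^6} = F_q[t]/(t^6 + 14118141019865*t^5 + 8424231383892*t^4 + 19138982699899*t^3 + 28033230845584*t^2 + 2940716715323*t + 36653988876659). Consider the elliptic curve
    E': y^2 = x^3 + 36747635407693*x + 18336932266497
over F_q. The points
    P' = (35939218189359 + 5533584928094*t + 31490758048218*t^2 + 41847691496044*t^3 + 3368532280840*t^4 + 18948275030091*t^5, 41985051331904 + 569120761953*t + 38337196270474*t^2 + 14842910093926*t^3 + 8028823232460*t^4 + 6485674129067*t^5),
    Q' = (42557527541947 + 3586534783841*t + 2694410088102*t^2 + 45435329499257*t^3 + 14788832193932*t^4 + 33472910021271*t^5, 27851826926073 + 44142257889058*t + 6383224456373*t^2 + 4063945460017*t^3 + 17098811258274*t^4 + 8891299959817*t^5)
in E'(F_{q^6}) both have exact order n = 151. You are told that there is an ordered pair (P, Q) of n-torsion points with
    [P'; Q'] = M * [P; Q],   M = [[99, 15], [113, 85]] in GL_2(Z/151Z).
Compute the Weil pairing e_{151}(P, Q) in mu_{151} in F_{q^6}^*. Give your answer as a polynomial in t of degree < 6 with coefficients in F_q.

26544594906899 + 9345047054686*t + 36925091067869*t^2 + 14271068769858*t^3 + 2265469468426*t^4 + 12113085833325*t^5

e_{151}(aP+bQ,cP+dQ) = e_{151}(P,Q)^(ad-bc); with (a,b,c,d)=(99,15,113,85) this gives the det-151 law.
99*85 - 15*113 = 6720; reduced mod 151: det = 76, inverse 2.
Run Miller on y^2=x^3+36747635407693*x+18336932266497 over F_{47094626983141}: ladder 10010111 (8 bits); e = f_P(D_Q)/f_Q(D_P).
The quotient is 19105986242955 + 38957226587299*t + 15872096208644*t^2 + 25520606512207*t^3 + 20847988770724*t^4 + 30766046247488*t^5.
Raise to 2: e(P,Q) = 26544594906899 + 9345047054686*t + 36925091067869*t^2 + 14271068769858*t^3 + 2265469468426*t^4 + 12113085833325*t^5 in mu_{151}.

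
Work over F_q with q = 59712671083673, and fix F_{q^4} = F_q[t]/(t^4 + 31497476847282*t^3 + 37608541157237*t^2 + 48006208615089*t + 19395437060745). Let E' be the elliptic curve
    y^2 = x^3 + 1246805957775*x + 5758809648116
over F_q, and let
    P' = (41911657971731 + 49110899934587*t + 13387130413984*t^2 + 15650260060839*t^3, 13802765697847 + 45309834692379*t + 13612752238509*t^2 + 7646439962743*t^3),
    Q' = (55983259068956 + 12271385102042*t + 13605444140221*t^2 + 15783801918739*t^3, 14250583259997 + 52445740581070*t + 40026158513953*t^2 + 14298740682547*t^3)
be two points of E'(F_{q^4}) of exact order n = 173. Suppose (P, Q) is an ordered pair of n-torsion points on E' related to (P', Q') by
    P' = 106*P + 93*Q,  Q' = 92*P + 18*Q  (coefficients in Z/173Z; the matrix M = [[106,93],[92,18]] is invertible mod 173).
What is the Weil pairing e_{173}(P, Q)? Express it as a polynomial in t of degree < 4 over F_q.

Alternating bilinearity on E[173] (values in mu_{173} in F_{59712671083673^4}) gives e(P',Q') = e(P,Q)^det(M).
det M = 106*18 - 93*92 = -6648 = 99 (mod 173); 99^{-1} = 7 (mod 173).
8-bit Miller (10101101) on E'/F_{59712671083673} with a'=1246805957775, b'=5758809648116: accumulate tangent/chord ratios at Q'+S and P'+S'.
e_{173}(P',Q') = 22333968559371 + 8543238257294*t + 39950413039012*t^2 + 23650496189129*t^3.
(22333968559371 + 8543238257294*t + 39950413039012*t^2 + 23650496189129*t^3)^{7} mod (59712671083673,f) = 58900202909614 + 3566524108170*t + 41465281044784*t^2 + 55774669851315*t^3.

58900202909614 + 3566524108170*t + 41465281044784*t^2 + 55774669851315*t^3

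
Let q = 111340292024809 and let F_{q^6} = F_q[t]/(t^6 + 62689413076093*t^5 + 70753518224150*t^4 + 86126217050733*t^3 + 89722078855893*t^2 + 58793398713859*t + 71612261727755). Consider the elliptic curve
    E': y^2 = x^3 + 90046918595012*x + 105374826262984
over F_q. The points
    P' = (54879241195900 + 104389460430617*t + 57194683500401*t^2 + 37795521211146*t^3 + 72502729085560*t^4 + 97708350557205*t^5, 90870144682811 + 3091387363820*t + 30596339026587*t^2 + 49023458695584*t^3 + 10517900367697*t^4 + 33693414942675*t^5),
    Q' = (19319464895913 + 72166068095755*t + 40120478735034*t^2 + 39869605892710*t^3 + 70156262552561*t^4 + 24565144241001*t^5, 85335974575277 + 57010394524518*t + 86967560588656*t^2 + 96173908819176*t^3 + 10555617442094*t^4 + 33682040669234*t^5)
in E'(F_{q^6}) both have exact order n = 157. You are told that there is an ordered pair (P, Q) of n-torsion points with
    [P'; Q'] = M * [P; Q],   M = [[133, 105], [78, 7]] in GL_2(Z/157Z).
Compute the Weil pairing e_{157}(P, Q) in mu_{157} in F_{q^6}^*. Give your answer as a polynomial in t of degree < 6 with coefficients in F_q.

Under M = [[133,105],[78,7]] in GL_2(Z/157), e_{157}(P',Q') = e_{157}(P,Q)^(133*7-105*78 mod 157).
So e_{157}(P,Q) = e_{157}(P',Q')^{140}, since 120*140 = 1 mod 157.
n = 157 = (10011101)_2 (8 bits, wt 5); accumulate f_{157,P'}(Q'+S)/f_{157,P'}(S) along the 7-step ladder.
e_{157}(P',Q') = 12402790654213 + 51385901837871*t + 110435543606673*t^2 + 64115158814146*t^3 + 100322228991443*t^4 + 3169380414261*t^5.
Finally e_{157}(P,Q) = 94115744408905 + 97922599683546*t + 60396590544924*t^2 + 51892213484732*t^3 + 6162124528869*t^4 + 47224714740175*t^5.

94115744408905 + 97922599683546*t + 60396590544924*t^2 + 51892213484732*t^3 + 6162124528869*t^4 + 47224714740175*t^5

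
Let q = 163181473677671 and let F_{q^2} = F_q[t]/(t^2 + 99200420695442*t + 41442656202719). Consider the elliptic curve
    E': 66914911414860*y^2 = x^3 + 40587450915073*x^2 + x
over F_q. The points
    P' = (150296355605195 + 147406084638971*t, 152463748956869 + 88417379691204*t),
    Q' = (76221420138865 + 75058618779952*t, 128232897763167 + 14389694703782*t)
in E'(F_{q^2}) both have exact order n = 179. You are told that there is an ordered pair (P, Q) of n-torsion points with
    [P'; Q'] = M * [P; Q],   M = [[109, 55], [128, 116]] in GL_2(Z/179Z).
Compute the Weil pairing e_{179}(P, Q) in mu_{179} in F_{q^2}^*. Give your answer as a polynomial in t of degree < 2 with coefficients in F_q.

158226622018173 + 80976744495386*t

e_{179} is bilinear + alternating on E[179], so e_{179}(109*P + 55*Q, 128*P + 116*Q) = e_{179}(P,Q)^(109*116-55*128).
Hence e(P,Q) = e(P',Q')^{166} where 166 = 55^{-1} mod 179.
Undo Montgomery via alpha=3486558674455, beta=10099906736658: (a',b')=(150349983374425,110931242698951) over F_{163181473677671}.
8-bit Miller (10110011) on E'/F_{163181473677671} with a'=150349983374425, b'=110931242698951: accumulate tangent/chord ratios at Q'+S and P'+S'.
The quotient is 12709253353133 + 4061293430176*t.
Raise to 166: e(P,Q) = 158226622018173 + 80976744495386*t in mu_{179}.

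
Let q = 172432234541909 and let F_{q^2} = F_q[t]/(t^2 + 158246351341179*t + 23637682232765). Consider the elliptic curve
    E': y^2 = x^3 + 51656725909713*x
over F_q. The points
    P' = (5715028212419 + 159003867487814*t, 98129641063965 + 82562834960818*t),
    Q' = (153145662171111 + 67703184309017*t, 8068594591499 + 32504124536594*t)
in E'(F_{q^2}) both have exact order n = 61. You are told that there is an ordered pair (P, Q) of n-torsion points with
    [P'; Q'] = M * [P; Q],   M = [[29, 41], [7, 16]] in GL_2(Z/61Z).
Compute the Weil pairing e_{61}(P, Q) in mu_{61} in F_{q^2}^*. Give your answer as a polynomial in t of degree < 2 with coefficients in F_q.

152539077686471 + 147330655591880*t

e_{61} is bilinear + alternating on E[61], so e_{61}(29*P + 41*Q, 7*P + 16*Q) = e_{61}(P,Q)^(29*16-41*7).
Hence e(P,Q) = e(P',Q')^{10} where 10 = 55^{-1} mod 61.
6-bit Miller (111101) on E'/F_{172432234541909} with a'=51656725909713, b'=0: accumulate tangent/chord ratios at Q'+S and P'+S'.
Miller gives e_{61}(P',Q') = 164849843667144 + 76177896386335*t in F_{172432234541909^2}.
e_{61}(P,Q) = (164849843667144 + 76177896386335*t)^{10} = 152539077686471 + 147330655591880*t.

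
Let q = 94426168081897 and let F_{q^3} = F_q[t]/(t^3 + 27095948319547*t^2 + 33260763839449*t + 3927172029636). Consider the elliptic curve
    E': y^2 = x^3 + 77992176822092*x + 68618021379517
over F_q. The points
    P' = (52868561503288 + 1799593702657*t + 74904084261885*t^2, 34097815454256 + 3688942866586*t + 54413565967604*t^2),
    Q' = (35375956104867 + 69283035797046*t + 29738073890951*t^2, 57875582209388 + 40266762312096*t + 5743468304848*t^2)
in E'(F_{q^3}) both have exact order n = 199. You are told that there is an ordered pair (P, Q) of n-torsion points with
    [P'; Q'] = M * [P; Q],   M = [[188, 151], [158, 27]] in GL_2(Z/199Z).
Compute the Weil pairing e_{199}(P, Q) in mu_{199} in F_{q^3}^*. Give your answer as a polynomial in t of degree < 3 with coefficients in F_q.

80048158822292 + 71280382248487*t + 15651742558066*t^2

Under M = [[188,151],[158,27]] in GL_2(Z/199), e_{199}(P',Q') = e_{199}(P,Q)^(188*27-151*158 mod 199).
det(M) mod 199 = 123; its inverse in (Z/199)^* is 144 (check: 123*144 mod 199 = 1).
n = 199 = (11000111)_2 (8 bits, wt 5); accumulate f_{199,P'}(Q'+S)/f_{199,P'}(S) along the 7-step ladder.
Miller gives e_{199}(P',Q') = 88294050019150 + 64397714348692*t + 59731206314745*t^2 in F_{94426168081897^3}.
Hence e(P,Q) = 80048158822292 + 71280382248487*t + 15651742558066*t^2 in F_{94426168081897^3}^*.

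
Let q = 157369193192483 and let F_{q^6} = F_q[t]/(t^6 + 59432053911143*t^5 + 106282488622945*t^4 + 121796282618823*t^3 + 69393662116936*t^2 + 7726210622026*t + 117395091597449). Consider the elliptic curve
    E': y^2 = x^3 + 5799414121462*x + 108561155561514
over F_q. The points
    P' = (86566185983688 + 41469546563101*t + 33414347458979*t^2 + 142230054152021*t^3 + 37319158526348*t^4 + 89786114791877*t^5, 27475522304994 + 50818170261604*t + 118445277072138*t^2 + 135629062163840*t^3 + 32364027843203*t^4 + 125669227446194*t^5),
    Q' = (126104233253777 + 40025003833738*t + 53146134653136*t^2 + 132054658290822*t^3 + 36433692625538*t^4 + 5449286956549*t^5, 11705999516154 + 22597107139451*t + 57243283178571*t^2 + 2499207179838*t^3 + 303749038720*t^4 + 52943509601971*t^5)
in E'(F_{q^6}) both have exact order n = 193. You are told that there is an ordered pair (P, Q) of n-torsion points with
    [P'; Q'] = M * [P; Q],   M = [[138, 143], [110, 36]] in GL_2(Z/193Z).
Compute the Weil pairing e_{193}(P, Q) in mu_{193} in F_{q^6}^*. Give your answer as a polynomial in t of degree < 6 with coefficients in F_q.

Since e_{193}(P,P)=e_{193}(Q,Q)=1 and e_{193}(Q,P)=e_{193}(P,Q)^{-1}, expanding e_{193}(138*P + 143*Q,110*P + 36*Q) leaves e(P,Q)^det(M).
So e_{193}(P,Q) = e_{193}(P',Q')^{21}, since 46*21 = 1 mod 193.
Run Miller on y^2=x^3+5799414121462*x+108561155561514 over F_{157369193192483}: ladder 11000001 (8 bits); e = f_P(D_Q)/f_Q(D_P).
e_{193}(P',Q') = 47059433167252 + 44182566010592*t + 133424401971467*t^2 + 128641707565363*t^3 + 93250525173895*t^4 + 106920398875338*t^5.
(47059433167252 + 44182566010592*t + 133424401971467*t^2 + 128641707565363*t^3 + 93250525173895*t^4 + 106920398875338*t^5)^{21} mod (157369193192483,f) = 114636553214513 + 80524222858627*t + 22107203994752*t^2 + 116784095525704*t^3 + 43604806503373*t^4 + 78451768032155*t^5.

114636553214513 + 80524222858627*t + 22107203994752*t^2 + 116784095525704*t^3 + 43604806503373*t^4 + 78451768032155*t^5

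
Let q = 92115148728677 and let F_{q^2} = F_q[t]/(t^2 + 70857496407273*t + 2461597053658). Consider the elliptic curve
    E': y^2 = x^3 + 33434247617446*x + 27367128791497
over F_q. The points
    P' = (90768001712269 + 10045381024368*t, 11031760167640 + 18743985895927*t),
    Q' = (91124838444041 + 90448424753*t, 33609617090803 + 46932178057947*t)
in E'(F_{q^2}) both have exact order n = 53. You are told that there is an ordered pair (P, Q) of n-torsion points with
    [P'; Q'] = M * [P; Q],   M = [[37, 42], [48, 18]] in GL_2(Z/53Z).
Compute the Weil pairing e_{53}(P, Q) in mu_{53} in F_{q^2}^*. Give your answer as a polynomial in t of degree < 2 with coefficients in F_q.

20166166268030 + 32685761068614*t

Under M = [[37,42],[48,18]] in GL_2(Z/53), e_{53}(P',Q') = e_{53}(P,Q)^(37*18-42*48 mod 53).
Inverting 28 mod 53: 36. Thus e_{53}(P,Q) = e(P',Q')^{36}.
n = 53 = (110101)_2 (6 bits, wt 4); accumulate f_{53,P'}(Q'+S)/f_{53,P'}(S) along the 5-step ladder.
Miller gives e_{53}(P',Q') = 84237499429696 + 37905768667914*t in F_{92115148728677^2}.
e_{53}(P,Q) = (84237499429696 + 37905768667914*t)^{36} = 20166166268030 + 32685761068614*t.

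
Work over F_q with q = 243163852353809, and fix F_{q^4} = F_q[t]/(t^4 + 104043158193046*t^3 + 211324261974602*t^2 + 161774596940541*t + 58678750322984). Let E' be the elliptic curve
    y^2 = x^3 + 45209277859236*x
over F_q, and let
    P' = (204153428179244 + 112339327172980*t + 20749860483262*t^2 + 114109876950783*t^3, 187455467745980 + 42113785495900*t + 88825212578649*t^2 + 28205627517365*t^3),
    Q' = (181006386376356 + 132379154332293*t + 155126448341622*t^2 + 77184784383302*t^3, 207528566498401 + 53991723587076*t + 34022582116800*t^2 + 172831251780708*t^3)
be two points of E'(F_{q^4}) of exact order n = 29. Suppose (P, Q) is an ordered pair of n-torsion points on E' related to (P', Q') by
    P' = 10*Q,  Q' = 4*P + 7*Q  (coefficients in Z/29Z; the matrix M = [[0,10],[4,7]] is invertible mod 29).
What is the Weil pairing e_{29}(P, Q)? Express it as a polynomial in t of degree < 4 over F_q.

e_{29} is bilinear + alternating on E[29], so e_{29}(10*Q, 4*P + 7*Q) = e_{29}(P,Q)^(0*7-10*4).
det(M) mod 29 = 18; its inverse in (Z/29)^* is 21 (check: 18*21 mod 29 = 1).
Build f_{29,P'} and f_{29,Q'} via the 5-bit ladder of 29=11101_2; evaluate at shifted divisors; quotient in F_{243163852353809^4}.
So e_{29}(P',Q') = 146559242660389 + 208712185680049*t + 89026317222565*t^2 + 70413777180333*t^3.
Raise to 21: e(P,Q) = 170849915790672 + 30037056890492*t + 141823258037234*t^2 + 72120971598052*t^3 in mu_{29}.

170849915790672 + 30037056890492*t + 141823258037234*t^2 + 72120971598052*t^3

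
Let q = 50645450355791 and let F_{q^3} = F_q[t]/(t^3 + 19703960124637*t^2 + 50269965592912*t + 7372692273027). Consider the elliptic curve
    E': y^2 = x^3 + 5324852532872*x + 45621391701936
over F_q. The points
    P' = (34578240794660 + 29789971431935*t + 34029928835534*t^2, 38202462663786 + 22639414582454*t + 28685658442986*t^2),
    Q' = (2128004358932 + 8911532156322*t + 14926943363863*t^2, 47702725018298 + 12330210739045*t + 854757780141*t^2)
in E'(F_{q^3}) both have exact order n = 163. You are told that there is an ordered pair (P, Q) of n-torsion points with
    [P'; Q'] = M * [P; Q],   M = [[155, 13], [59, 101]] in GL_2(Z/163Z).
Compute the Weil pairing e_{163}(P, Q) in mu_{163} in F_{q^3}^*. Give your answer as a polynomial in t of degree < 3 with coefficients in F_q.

Under M = [[155,13],[59,101]] in GL_2(Z/163), e_{163}(P',Q') = e_{163}(P,Q)^(155*101-13*59 mod 163).
det M = 155*101 - 13*59 = 14888 = 55 (mod 163); 55^{-1} = 83 (mod 163).
Build f_{163,P'} and f_{163,Q'} via the 8-bit ladder of 163=10100011_2; evaluate at shifted divisors; quotient in F_{50645450355791^3}.
e_{163}(P',Q') = 33996447217400 + 5473861815233*t + 46782352158833*t^2.
Raise to 83: e(P,Q) = 21222825039967 + 25432612229425*t + 6290749886586*t^2 in mu_{163}.

21222825039967 + 25432612229425*t + 6290749886586*t^2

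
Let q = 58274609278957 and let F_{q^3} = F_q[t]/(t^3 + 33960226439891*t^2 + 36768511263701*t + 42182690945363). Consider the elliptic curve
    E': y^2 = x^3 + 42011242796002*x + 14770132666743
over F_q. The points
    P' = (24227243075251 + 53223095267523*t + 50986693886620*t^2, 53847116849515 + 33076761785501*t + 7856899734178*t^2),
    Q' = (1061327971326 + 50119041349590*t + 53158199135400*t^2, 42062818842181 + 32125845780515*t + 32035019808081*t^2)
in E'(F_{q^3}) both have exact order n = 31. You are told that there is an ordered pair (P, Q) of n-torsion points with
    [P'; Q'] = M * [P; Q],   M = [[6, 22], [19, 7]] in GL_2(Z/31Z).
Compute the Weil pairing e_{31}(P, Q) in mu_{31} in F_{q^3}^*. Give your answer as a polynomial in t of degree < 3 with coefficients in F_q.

e_{31}(aP+bQ,cP+dQ) = e_{31}(P,Q)^(ad-bc); with (a,b,c,d)=(6,22,19,7) this gives the det-31 law.
6*7 - 22*19 = -376; reduced mod 31: det = 27, inverse 23.
Build f_{31,P'} and f_{31,Q'} via the 5-bit ladder of 31=11111_2; evaluate at shifted divisors; quotient in F_{58274609278957^3}.
So e_{31}(P',Q') = 16350531025485 + 14006571014192*t + 55442074010508*t^2.
Hence e(P,Q) = 43064574817225 + 16838773342372*t + 34052636953255*t^2 in F_{58274609278957^3}^*.

43064574817225 + 16838773342372*t + 34052636953255*t^2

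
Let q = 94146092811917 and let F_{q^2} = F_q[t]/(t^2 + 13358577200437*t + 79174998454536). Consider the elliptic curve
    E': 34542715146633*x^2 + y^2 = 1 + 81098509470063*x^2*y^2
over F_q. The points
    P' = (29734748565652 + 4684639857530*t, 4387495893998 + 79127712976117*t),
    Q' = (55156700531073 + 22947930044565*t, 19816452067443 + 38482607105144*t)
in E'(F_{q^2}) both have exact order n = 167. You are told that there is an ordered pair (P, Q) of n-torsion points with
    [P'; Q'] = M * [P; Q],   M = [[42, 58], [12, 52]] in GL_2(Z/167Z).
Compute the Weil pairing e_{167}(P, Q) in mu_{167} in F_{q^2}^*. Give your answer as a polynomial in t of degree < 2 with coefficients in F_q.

71734033008064 + 46813800140164*t

The 167-Weil pairing on E[167] over F_{94146092811917} is alternating-bilinear: e_{167}(P',Q') = e_{167}(P,Q)^det(M).
Hence e(P,Q) = e(P',Q')^{89} where 89 = 152^{-1} mod 167.
Map (x,y)_Ed via u=(1+y)/(1-y), v=(1+y)/((1-y)x) to Montgomery A=30478390949985,B=15703563787742; then to (a',b')=(91960512938617,86607173401680).
8-bit Miller (10100111) on E'/F_{94146092811917} with a'=91960512938617, b'=86607173401680: accumulate tangent/chord ratios at Q'+S and P'+S'.
e_{167}(P',Q') = 65063028907698 + 27489711369894*t.
Hence e(P,Q) = 71734033008064 + 46813800140164*t in F_{94146092811917^2}^*.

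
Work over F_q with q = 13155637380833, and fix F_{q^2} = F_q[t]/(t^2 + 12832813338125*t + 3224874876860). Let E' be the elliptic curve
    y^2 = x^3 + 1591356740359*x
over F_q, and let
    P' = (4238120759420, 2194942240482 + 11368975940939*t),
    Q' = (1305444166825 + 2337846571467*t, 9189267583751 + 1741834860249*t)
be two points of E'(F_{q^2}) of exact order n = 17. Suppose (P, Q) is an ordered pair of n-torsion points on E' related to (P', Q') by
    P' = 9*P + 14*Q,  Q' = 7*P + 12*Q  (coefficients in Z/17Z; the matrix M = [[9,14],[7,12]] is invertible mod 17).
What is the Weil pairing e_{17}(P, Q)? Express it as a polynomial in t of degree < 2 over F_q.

5030587476331 + 4596622161537*t

Since e_{17}(P,P)=e_{17}(Q,Q)=1 and e_{17}(Q,P)=e_{17}(P,Q)^{-1}, expanding e_{17}(9*P + 14*Q,7*P + 12*Q) leaves e(P,Q)^det(M).
9*12 - 14*7 = 10; reduced mod 17: det = 10, inverse 12.
n = 17 = (10001)_2 (5 bits, wt 2); accumulate f_{17,P'}(Q'+S)/f_{17,P'}(S) along the 4-step ladder.
e_{17}(P',Q') = 9546156475162 + 9686061996251*t.
e_{17}(P,Q) = (9546156475162 + 9686061996251*t)^{12} = 5030587476331 + 4596622161537*t.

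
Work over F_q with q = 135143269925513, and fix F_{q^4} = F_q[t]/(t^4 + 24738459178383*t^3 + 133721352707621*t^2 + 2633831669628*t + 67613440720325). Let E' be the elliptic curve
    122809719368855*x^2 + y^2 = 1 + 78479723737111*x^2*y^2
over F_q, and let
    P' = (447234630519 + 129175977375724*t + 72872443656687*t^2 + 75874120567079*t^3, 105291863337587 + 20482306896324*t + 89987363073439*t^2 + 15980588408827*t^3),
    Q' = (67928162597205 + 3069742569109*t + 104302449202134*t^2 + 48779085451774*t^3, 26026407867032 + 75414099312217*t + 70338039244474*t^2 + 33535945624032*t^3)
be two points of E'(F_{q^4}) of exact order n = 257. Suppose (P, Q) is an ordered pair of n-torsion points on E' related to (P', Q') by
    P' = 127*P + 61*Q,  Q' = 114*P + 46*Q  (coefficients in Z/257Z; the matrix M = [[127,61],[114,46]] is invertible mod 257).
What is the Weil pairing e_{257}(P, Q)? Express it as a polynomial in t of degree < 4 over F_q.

36825974521302 + 32998702493812*t + 102727311806288*t^2 + 32459587274887*t^3

e_{257}(aP+bQ,cP+dQ) = e_{257}(P,Q)^(ad-bc); with (a,b,c,d)=(127,61,114,46) this gives the det-257 law.
det(M) mod 257 = 173; its inverse in (Z/257)^* is 52 (check: 173*52 mod 257 = 1).
Edwards->Montgomery: u=(1+y)/(1-y), v=u/x -> 80771492914194v^2=u^3+109574908153521u^2+u; then x_W=11082498907936u+33548240517661: y^2=x^3+25131829800585*x+55699971631683.
Miller loop for e_{257} over F_{135143269925513^4}: bits of 257 = 100000001; 8 double steps + 1 add steps, l/v at each.
f_P(D_Q)/f_Q(D_P) = 76510362290712 + 69409327495515*t + 104884868794039*t^2 + 23205697524261*t^3.
Raise to 52: e(P,Q) = 36825974521302 + 32998702493812*t + 102727311806288*t^2 + 32459587274887*t^3 in mu_{257}.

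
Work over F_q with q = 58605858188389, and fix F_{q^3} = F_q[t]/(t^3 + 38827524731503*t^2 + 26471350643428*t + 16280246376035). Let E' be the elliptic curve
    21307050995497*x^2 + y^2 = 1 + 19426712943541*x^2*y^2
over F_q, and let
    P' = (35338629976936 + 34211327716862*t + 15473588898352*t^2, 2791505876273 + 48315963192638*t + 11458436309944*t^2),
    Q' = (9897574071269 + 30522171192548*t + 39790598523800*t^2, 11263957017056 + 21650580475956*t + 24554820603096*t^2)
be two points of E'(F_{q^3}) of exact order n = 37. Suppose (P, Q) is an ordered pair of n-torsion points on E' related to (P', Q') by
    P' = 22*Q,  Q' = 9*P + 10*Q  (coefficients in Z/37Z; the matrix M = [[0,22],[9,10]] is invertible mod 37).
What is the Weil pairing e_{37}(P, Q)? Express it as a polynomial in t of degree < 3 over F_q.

17656295335660 + 52128445247546*t + 55132936910633*t^2

Since e_{37}(P,P)=e_{37}(Q,Q)=1 and e_{37}(Q,P)=e_{37}(P,Q)^{-1}, expanding e_{37}(22*Q,9*P + 10*Q) leaves e(P,Q)^det(M).
0*10 - 22*9 = -198; reduced mod 37: det = 24, inverse 17.
Map (x,y)_Ed via u=(1+y)/(1-y), v=(1+y)/((1-y)x) to Montgomery A=54737667036895,B=12108372466907; then to (a',b')=(14188206696468,28777983718379).
Build f_{37,P'} and f_{37,Q'} via the 6-bit ladder of 37=100101_2; evaluate at shifted divisors; quotient in F_{58605858188389^3}.
Miller gives e_{37}(P',Q') = 16382554290001 + 45075658590465*t + 48920704904259*t^2 in F_{58605858188389^3}.
Hence e(P,Q) = 17656295335660 + 52128445247546*t + 55132936910633*t^2 in F_{58605858188389^3}^*.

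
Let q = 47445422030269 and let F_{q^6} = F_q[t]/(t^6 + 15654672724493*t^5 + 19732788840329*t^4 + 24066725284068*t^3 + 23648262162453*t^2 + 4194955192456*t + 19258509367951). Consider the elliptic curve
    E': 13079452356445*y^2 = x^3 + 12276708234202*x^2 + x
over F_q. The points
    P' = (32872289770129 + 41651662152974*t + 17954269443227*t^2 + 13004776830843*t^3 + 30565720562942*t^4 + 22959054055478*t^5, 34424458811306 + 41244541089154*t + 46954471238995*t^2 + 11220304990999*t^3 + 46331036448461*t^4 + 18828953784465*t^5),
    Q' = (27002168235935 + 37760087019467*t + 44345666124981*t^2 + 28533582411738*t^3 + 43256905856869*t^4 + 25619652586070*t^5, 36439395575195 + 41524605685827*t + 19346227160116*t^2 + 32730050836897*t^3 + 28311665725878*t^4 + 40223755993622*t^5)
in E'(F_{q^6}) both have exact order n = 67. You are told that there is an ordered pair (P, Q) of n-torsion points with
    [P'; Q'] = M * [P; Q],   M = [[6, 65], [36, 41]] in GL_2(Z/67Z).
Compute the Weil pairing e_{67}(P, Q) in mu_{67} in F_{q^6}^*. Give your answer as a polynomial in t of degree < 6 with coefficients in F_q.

8971818108462 + 36914009162524*t + 18043126625671*t^2 + 40880307333482*t^3 + 9075741869505*t^4 + 38846918173682*t^5

e_{67}(aP+bQ,cP+dQ) = e_{67}(P,Q)^(ad-bc); with (a,b,c,d)=(6,65,36,41) this gives the det-67 law.
6*41 - 65*36 = -2094; reduced mod 67: det = 50, inverse 63.
Undo Montgomery via alpha=35185572575528, beta=17300016533836: (a',b')=(23670241443987,25431731837077) over F_{47445422030269}.
n = 67 = (1000011)_2 (7 bits, wt 3); accumulate f_{67,P'}(Q'+S)/f_{67,P'}(S) along the 6-step ladder.
So e_{67}(P',Q') = 1377621988427 + 20158840409864*t + 47084201123619*t^2 + 12087257082821*t^3 + 29085061160991*t^4 + 11682350469020*t^5.
Finally e_{67}(P,Q) = 8971818108462 + 36914009162524*t + 18043126625671*t^2 + 40880307333482*t^3 + 9075741869505*t^4 + 38846918173682*t^5.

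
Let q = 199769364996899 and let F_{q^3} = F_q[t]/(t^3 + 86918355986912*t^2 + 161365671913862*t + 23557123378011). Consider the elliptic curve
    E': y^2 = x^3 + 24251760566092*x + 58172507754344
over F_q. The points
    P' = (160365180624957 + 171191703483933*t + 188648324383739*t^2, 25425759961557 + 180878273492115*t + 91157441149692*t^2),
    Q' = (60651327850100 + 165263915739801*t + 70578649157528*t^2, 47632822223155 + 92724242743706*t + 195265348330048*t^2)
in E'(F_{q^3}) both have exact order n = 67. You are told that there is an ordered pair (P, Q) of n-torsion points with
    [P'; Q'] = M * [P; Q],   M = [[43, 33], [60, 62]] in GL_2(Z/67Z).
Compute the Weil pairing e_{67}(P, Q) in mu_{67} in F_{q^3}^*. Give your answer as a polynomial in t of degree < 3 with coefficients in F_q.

e_{67}(aP+bQ,cP+dQ) = e_{67}(P,Q)^(ad-bc); with (a,b,c,d)=(43,33,60,62) this gives the det-67 law.
So e_{67}(P,Q) = e_{67}(P',Q')^{21}, since 16*21 = 1 mod 67.
Double-and-add over 1000011: 7-1 doublings, 3-1 additions; each step l_{T,T}/v_{2T} or l_{T,P'}/v at Q'+S for random S.
e_{67}(P',Q') = 192368046966149 + 142441654754801*t + 5732028718495*t^2.
Thus e_{67}(P,Q) = 137069991654828 + 176172244790724*t + 71118641842704*t^2.

137069991654828 + 176172244790724*t + 71118641842704*t^2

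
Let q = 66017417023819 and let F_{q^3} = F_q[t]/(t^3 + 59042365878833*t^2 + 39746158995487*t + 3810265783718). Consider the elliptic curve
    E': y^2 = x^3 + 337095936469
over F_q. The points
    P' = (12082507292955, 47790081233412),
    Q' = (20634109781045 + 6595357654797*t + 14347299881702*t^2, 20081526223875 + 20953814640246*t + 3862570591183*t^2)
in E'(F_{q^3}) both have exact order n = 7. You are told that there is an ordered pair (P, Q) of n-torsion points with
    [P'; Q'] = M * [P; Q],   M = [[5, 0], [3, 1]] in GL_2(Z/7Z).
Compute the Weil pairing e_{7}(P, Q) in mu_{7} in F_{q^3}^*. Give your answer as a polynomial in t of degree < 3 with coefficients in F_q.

Alternating bilinearity on E[7] (values in mu_{7} in F_{66017417023819^3}) gives e(P',Q') = e(P,Q)^det(M).
det(M) mod 7 = 5; its inverse in (Z/7)^* is 3 (check: 5*3 mod 7 = 1).
Miller loop for e_{7} over F_{66017417023819^3}: bits of 7 = 111; 2 double steps + 2 add steps, l/v at each.
f_P(D_Q)/f_Q(D_P) = 36338957758473 + 42506572664738*t + 6923515113369*t^2.
Finally e_{7}(P,Q) = 8783313672752 + 21002728106274*t + 60232828568403*t^2.

8783313672752 + 21002728106274*t + 60232828568403*t^2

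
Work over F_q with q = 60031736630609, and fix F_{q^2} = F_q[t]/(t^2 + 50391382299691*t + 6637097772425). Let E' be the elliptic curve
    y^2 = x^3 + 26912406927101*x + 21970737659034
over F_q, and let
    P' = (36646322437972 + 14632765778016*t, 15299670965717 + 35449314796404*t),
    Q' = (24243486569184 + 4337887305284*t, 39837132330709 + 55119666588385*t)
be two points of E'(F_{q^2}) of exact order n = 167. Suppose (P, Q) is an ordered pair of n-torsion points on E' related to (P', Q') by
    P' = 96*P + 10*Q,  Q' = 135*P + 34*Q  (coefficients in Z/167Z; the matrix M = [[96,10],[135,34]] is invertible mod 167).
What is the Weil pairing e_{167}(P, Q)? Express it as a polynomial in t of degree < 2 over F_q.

The 167-Weil pairing on E[167] over F_{60031736630609} is alternating-bilinear: e_{167}(P',Q') = e_{167}(P,Q)^det(M).
det(M) mod 167 = 77; its inverse in (Z/167)^* is 154 (check: 77*154 mod 167 = 1).
Double-and-add over 10100111: 8-1 doublings, 5-1 additions; each step l_{T,T}/v_{2T} or l_{T,P'}/v at Q'+S for random S.
Miller gives e_{167}(P',Q') = 59694751627882 + 5012798612046*t in F_{60031736630609^2}.
Hence e(P,Q) = 11947433367427 + 11854303333498*t in F_{60031736630609^2}^*.

11947433367427 + 11854303333498*t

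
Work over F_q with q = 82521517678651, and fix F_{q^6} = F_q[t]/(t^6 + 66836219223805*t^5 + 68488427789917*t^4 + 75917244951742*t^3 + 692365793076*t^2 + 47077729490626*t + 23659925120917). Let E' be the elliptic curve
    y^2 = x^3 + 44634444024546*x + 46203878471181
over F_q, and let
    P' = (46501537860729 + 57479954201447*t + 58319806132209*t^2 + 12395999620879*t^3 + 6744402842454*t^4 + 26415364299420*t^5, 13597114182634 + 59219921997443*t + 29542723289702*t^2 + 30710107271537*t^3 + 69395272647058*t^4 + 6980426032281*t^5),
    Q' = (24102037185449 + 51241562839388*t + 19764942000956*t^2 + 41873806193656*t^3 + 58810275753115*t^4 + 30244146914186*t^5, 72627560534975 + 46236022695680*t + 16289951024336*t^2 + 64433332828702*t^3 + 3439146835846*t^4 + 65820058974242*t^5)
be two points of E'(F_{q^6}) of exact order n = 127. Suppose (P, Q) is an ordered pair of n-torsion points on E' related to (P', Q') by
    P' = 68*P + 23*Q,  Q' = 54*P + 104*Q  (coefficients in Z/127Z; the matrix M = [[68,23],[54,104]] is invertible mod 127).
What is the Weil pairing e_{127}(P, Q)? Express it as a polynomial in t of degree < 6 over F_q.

Under M = [[68,23],[54,104]] in GL_2(Z/127), e_{127}(P',Q') = e_{127}(P,Q)^(68*104-23*54 mod 127).
det M = 68*104 - 23*54 = 5830 = 115 (mod 127); 115^{-1} = 74 (mod 127).
Miller loop for e_{127} over F_{82521517678651^6}: bits of 127 = 1111111; 6 double steps + 6 add steps, l/v at each.
e_{127}(P',Q') = 8611558375605 + 68321881578550*t + 15851760963370*t^2 + 38568516731819*t^3 + 35837313671513*t^4 + 39945818931024*t^5.
Finally e_{127}(P,Q) = 7835793340117 + 79993835481674*t + 54029061361343*t^2 + 48323708607643*t^3 + 61645229869859*t^4 + 37219994941653*t^5.

7835793340117 + 79993835481674*t + 54029061361343*t^2 + 48323708607643*t^3 + 61645229869859*t^4 + 37219994941653*t^5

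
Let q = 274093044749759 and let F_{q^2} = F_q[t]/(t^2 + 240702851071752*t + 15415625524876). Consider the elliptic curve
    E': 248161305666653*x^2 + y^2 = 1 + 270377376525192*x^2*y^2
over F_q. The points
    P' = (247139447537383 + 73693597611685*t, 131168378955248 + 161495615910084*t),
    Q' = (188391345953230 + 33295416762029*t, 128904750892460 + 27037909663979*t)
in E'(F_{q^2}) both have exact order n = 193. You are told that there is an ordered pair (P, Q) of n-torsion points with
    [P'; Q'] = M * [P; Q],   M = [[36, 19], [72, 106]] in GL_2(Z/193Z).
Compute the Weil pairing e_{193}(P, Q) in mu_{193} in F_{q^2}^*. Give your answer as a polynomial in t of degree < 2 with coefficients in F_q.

106379949808959 + 257944555793391*t

Alternating bilinearity on E[193] (values in mu_{193} in F_{274093044749759^2}) gives e(P',Q') = e(P,Q)^det(M).
So e_{193}(P,Q) = e_{193}(P',Q')^{174}, since 132*174 = 1 mod 193.
Map (x,y)_Ed via u=(1+y)/(1-y), v=(1+y)/((1-y)x) to Montgomery A=98690681486646,B=250074298334843; then to (a',b')=(39559345632136,44299922013620).
Build f_{193,P'} and f_{193,Q'} via the 8-bit ladder of 193=11000001_2; evaluate at shifted divisors; quotient in F_{274093044749759^2}.
e_{193}(P',Q') = 232288836186295 + 141720890655984*t.
Hence e(P,Q) = 106379949808959 + 257944555793391*t in F_{274093044749759^2}^*.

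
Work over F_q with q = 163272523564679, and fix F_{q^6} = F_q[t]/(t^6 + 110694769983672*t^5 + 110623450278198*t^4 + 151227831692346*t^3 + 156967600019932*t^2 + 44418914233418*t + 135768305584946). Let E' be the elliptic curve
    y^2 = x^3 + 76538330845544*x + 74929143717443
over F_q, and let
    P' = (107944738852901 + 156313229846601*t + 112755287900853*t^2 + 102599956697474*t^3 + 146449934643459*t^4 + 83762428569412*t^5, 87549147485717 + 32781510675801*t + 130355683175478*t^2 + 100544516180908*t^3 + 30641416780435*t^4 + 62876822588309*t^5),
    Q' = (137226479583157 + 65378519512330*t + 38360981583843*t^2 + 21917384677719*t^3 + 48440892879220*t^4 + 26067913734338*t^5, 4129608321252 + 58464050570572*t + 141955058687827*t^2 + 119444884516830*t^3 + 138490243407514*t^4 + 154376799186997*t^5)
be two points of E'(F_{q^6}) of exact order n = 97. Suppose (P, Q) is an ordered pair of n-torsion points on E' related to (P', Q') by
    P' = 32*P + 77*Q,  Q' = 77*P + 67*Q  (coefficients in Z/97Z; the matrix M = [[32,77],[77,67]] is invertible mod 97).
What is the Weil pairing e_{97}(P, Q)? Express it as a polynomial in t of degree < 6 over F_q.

64868019773854 + 144874530209320*t + 84920056224904*t^2 + 126285678791140*t^3 + 62169123684269*t^4 + 128673550715731*t^5

e_{97} is bilinear + alternating on E[97], so e_{97}(32*P + 77*Q, 77*P + 67*Q) = e_{97}(P,Q)^(32*67-77*77).
32*67 - 77*77 = -3785; reduced mod 97: det = 95, inverse 48.
n = 97 = (1100001)_2 (7 bits, wt 3); accumulate f_{97,P'}(Q'+S)/f_{97,P'}(S) along the 6-step ladder.
So e_{97}(P',Q') = 49531668296228 + 132818490271595*t + 5306881080900*t^2 + 75225260539128*t^3 + 40906691978029*t^4 + 55028219445278*t^5.
Finally e_{97}(P,Q) = 64868019773854 + 144874530209320*t + 84920056224904*t^2 + 126285678791140*t^3 + 62169123684269*t^4 + 128673550715731*t^5.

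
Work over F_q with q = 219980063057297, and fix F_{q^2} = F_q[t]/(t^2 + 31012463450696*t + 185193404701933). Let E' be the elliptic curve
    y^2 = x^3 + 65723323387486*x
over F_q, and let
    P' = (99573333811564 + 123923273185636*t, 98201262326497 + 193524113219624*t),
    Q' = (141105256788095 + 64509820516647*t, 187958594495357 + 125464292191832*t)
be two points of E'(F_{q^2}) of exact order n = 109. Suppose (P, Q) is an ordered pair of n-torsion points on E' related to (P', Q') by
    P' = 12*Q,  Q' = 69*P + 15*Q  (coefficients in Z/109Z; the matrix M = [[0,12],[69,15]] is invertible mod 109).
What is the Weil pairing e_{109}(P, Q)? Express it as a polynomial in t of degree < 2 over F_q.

22740998396522 + 180013704751896*t

The 109-Weil pairing on E[109] over F_{219980063057297} is alternating-bilinear: e_{109}(P',Q') = e_{109}(P,Q)^det(M).
Hence e(P,Q) = e(P',Q')^{57} where 57 = 44^{-1} mod 109.
n = 109 = (1101101)_2 (7 bits, wt 5); accumulate f_{109,P'}(Q'+S)/f_{109,P'}(S) along the 6-step ladder.
The quotient is 135064243098355 + 11130073097528*t.
Raise to 57: e(P,Q) = 22740998396522 + 180013704751896*t in mu_{109}.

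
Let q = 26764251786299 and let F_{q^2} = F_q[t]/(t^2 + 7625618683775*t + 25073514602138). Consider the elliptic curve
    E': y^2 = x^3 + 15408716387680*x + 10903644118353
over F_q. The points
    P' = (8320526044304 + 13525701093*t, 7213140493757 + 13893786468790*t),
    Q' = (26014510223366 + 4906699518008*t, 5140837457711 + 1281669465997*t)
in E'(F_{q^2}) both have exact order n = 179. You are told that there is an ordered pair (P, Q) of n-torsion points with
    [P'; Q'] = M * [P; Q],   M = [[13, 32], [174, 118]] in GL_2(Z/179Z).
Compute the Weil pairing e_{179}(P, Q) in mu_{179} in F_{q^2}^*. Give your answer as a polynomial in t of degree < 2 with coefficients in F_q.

12858306496943 + 15977848492593*t

Alternating bilinearity on E[179] (values in mu_{179} in F_{26764251786299^2}) gives e(P',Q') = e(P,Q)^det(M).
13*118 - 32*174 = -4034; reduced mod 179: det = 83, inverse 110.
Build f_{179,P'} and f_{179,Q'} via the 8-bit ladder of 179=10110011_2; evaluate at shifted divisors; quotient in F_{26764251786299^2}.
So e_{179}(P',Q') = 7160286331820 + 17216296526116*t.
Raise to 110: e(P,Q) = 12858306496943 + 15977848492593*t in mu_{179}.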